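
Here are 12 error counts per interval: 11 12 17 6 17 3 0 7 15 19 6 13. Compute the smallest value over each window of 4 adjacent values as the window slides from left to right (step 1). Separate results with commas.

6, 6, 3, 0, 0, 0, 0, 6, 6

[11, 12, 17, 6] → min 6
[12, 17, 6, 17] → min 6
[17, 6, 17, 3] → min 3
[6, 17, 3, 0] → min 0
[17, 3, 0, 7] → min 0
[3, 0, 7, 15] → min 0
[0, 7, 15, 19] → min 0
[7, 15, 19, 6] → min 6
[15, 19, 6, 13] → min 6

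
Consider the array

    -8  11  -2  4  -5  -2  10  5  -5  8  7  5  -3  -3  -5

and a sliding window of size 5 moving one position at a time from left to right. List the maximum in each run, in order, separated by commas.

[-8, 11, -2, 4, -5] → max 11
[11, -2, 4, -5, -2] → max 11
[-2, 4, -5, -2, 10] → max 10
[4, -5, -2, 10, 5] → max 10
[-5, -2, 10, 5, -5] → max 10
[-2, 10, 5, -5, 8] → max 10
[10, 5, -5, 8, 7] → max 10
[5, -5, 8, 7, 5] → max 8
[-5, 8, 7, 5, -3] → max 8
[8, 7, 5, -3, -3] → max 8
[7, 5, -3, -3, -5] → max 7

11, 11, 10, 10, 10, 10, 10, 8, 8, 8, 7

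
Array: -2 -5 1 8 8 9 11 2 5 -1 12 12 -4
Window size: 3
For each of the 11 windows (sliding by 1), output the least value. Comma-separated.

Sliding a size-3 window across the 13 values:
(-2, -5, 1) → min -5
(-5, 1, 8) → min -5
(1, 8, 8) → min 1
(8, 8, 9) → min 8
(8, 9, 11) → min 8
(9, 11, 2) → min 2
(11, 2, 5) → min 2
(2, 5, -1) → min -1
(5, -1, 12) → min -1
(-1, 12, 12) → min -1
(12, 12, -4) → min -4

-5, -5, 1, 8, 8, 2, 2, -1, -1, -1, -4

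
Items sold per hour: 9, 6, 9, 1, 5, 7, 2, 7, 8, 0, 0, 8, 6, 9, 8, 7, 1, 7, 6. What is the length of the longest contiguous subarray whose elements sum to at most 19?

[9] sum 9 len 1
[9, 6] sum 15 len 2
[6, 9] sum 15 len 2
[6, 9, 1] sum 16 len 3
[9, 1, 5] sum 15 len 3
[1, 5, 7] sum 13 len 3
[1, 5, 7, 2] sum 15 len 4
[7, 2, 7] sum 16 len 3
[2, 7, 8] sum 17 len 3
[2, 7, 8, 0] sum 17 len 4
[2, 7, 8, 0, 0] sum 17 len 5
[8, 0, 0, 8] sum 16 len 4
[0, 0, 8, 6] sum 14 len 4
[6, 9] sum 15 len 2
[9, 8] sum 17 len 2
[8, 7] sum 15 len 2
[8, 7, 1] sum 16 len 3
[7, 1, 7] sum 15 len 3
[1, 7, 6] sum 14 len 3
Longest length seen: 5.

5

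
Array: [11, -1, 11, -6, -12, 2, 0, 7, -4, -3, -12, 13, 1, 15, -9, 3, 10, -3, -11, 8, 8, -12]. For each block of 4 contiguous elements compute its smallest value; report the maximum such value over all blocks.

[11, -1, 11, -6] → min -6
[-1, 11, -6, -12] → min -12
[11, -6, -12, 2] → min -12
[-6, -12, 2, 0] → min -12
[-12, 2, 0, 7] → min -12
[2, 0, 7, -4] → min -4
[0, 7, -4, -3] → min -4
[7, -4, -3, -12] → min -12
[-4, -3, -12, 13] → min -12
[-3, -12, 13, 1] → min -12
[-12, 13, 1, 15] → min -12
[13, 1, 15, -9] → min -9
[1, 15, -9, 3] → min -9
[15, -9, 3, 10] → min -9
[-9, 3, 10, -3] → min -9
[3, 10, -3, -11] → min -11
[10, -3, -11, 8] → min -11
[-3, -11, 8, 8] → min -11
[-11, 8, 8, -12] → min -12
Maximum of these is -4.

-4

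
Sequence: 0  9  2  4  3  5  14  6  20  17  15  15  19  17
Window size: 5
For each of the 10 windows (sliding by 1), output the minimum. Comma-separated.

0, 2, 2, 3, 3, 5, 6, 6, 15, 15

(0, 9, 2, 4, 3) → min 0
(9, 2, 4, 3, 5) → min 2
(2, 4, 3, 5, 14) → min 2
(4, 3, 5, 14, 6) → min 3
(3, 5, 14, 6, 20) → min 3
(5, 14, 6, 20, 17) → min 5
(14, 6, 20, 17, 15) → min 6
(6, 20, 17, 15, 15) → min 6
(20, 17, 15, 15, 19) → min 15
(17, 15, 15, 19, 17) → min 15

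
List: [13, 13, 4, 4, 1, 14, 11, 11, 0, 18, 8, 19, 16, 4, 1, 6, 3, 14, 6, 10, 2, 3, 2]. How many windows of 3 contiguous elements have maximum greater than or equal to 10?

(13, 13, 4) → max 13  ≥ 10 ✓
(13, 4, 4) → max 13  ≥ 10 ✓
(4, 4, 1) → max 4
(4, 1, 14) → max 14  ≥ 10 ✓
(1, 14, 11) → max 14  ≥ 10 ✓
(14, 11, 11) → max 14  ≥ 10 ✓
(11, 11, 0) → max 11  ≥ 10 ✓
(11, 0, 18) → max 18  ≥ 10 ✓
(0, 18, 8) → max 18  ≥ 10 ✓
(18, 8, 19) → max 19  ≥ 10 ✓
(8, 19, 16) → max 19  ≥ 10 ✓
(19, 16, 4) → max 19  ≥ 10 ✓
(16, 4, 1) → max 16  ≥ 10 ✓
(4, 1, 6) → max 6
(1, 6, 3) → max 6
(6, 3, 14) → max 14  ≥ 10 ✓
(3, 14, 6) → max 14  ≥ 10 ✓
(14, 6, 10) → max 14  ≥ 10 ✓
(6, 10, 2) → max 10  ≥ 10 ✓
(10, 2, 3) → max 10  ≥ 10 ✓
(2, 3, 2) → max 3
17 windows satisfy the condition.

17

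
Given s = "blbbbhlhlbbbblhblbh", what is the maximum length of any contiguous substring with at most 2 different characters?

[b] 1 distinct, len 1
[b, l] 2 distinct, len 2
[b, l, b] 2 distinct, len 3
[b, l, b, b] 2 distinct, len 4
[b, l, b, b, b] 2 distinct, len 5
[b, b, b, h] 2 distinct, len 4
[h, l] 2 distinct, len 2
[h, l, h] 2 distinct, len 3
[h, l, h, l] 2 distinct, len 4
[l, b] 2 distinct, len 2
[l, b, b] 2 distinct, len 3
[l, b, b, b] 2 distinct, len 4
[l, b, b, b, b] 2 distinct, len 5
[l, b, b, b, b, l] 2 distinct, len 6
[l, h] 2 distinct, len 2
[h, b] 2 distinct, len 2
[b, l] 2 distinct, len 2
[b, l, b] 2 distinct, len 3
[b, h] 2 distinct, len 2
Longest length with ≤2 distinct: 6.

6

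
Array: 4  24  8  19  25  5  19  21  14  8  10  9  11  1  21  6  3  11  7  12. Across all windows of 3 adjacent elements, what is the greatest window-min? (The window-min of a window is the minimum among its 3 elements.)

[4, 24, 8] → min 4
[24, 8, 19] → min 8
[8, 19, 25] → min 8
[19, 25, 5] → min 5
[25, 5, 19] → min 5
[5, 19, 21] → min 5
[19, 21, 14] → min 14
[21, 14, 8] → min 8
[14, 8, 10] → min 8
[8, 10, 9] → min 8
[10, 9, 11] → min 9
[9, 11, 1] → min 1
[11, 1, 21] → min 1
[1, 21, 6] → min 1
[21, 6, 3] → min 3
[6, 3, 11] → min 3
[3, 11, 7] → min 3
[11, 7, 12] → min 7
Greatest of these is 14.

14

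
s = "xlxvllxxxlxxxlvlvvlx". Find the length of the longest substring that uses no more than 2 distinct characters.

add x: window [x] (1 distinct), len 1
add l: window [x, l] (2 distinct), len 2
add x: window [x, l, x] (2 distinct), len 3
add v: window [x, v] (2 distinct), len 2
add l: window [v, l] (2 distinct), len 2
add l: window [v, l, l] (2 distinct), len 3
add x: window [l, l, x] (2 distinct), len 3
add x: window [l, l, x, x] (2 distinct), len 4
add x: window [l, l, x, x, x] (2 distinct), len 5
add l: window [l, l, x, x, x, l] (2 distinct), len 6
add x: window [l, l, x, x, x, l, x] (2 distinct), len 7
add x: window [l, l, x, x, x, l, x, x] (2 distinct), len 8
add x: window [l, l, x, x, x, l, x, x, x] (2 distinct), len 9
add l: window [l, l, x, x, x, l, x, x, x, l] (2 distinct), len 10
add v: window [l, v] (2 distinct), len 2
add l: window [l, v, l] (2 distinct), len 3
add v: window [l, v, l, v] (2 distinct), len 4
add v: window [l, v, l, v, v] (2 distinct), len 5
add l: window [l, v, l, v, v, l] (2 distinct), len 6
add x: window [l, x] (2 distinct), len 2
Longest length with ≤2 distinct: 10.

10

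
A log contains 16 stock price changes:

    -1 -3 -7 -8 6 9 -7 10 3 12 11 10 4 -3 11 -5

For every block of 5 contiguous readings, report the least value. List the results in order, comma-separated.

-8, -8, -8, -8, -7, -7, -7, 3, 3, -3, -3, -5

[-1, -3, -7, -8, 6] → min -8
[-3, -7, -8, 6, 9] → min -8
[-7, -8, 6, 9, -7] → min -8
[-8, 6, 9, -7, 10] → min -8
[6, 9, -7, 10, 3] → min -7
[9, -7, 10, 3, 12] → min -7
[-7, 10, 3, 12, 11] → min -7
[10, 3, 12, 11, 10] → min 3
[3, 12, 11, 10, 4] → min 3
[12, 11, 10, 4, -3] → min -3
[11, 10, 4, -3, 11] → min -3
[10, 4, -3, 11, -5] → min -5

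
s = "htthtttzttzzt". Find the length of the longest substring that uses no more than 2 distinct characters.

9

add h: window [h] (1 distinct), len 1
add t: window [h, t] (2 distinct), len 2
add t: window [h, t, t] (2 distinct), len 3
add h: window [h, t, t, h] (2 distinct), len 4
add t: window [h, t, t, h, t] (2 distinct), len 5
add t: window [h, t, t, h, t, t] (2 distinct), len 6
add t: window [h, t, t, h, t, t, t] (2 distinct), len 7
add z: window [t, t, t, z] (2 distinct), len 4
add t: window [t, t, t, z, t] (2 distinct), len 5
add t: window [t, t, t, z, t, t] (2 distinct), len 6
add z: window [t, t, t, z, t, t, z] (2 distinct), len 7
add z: window [t, t, t, z, t, t, z, z] (2 distinct), len 8
add t: window [t, t, t, z, t, t, z, z, t] (2 distinct), len 9
Longest length with ≤2 distinct: 9.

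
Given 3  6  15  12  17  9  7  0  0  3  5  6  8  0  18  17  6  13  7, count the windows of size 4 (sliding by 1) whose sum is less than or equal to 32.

(3, 6, 15, 12) → sum 36
(6, 15, 12, 17) → sum 50
(15, 12, 17, 9) → sum 53
(12, 17, 9, 7) → sum 45
(17, 9, 7, 0) → sum 33
(9, 7, 0, 0) → sum 16  ≤ 32 ✓
(7, 0, 0, 3) → sum 10  ≤ 32 ✓
(0, 0, 3, 5) → sum 8  ≤ 32 ✓
(0, 3, 5, 6) → sum 14  ≤ 32 ✓
(3, 5, 6, 8) → sum 22  ≤ 32 ✓
(5, 6, 8, 0) → sum 19  ≤ 32 ✓
(6, 8, 0, 18) → sum 32  ≤ 32 ✓
(8, 0, 18, 17) → sum 43
(0, 18, 17, 6) → sum 41
(18, 17, 6, 13) → sum 54
(17, 6, 13, 7) → sum 43
7 windows satisfy the condition.

7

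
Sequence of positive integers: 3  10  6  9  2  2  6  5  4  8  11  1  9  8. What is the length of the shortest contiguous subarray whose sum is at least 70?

12

add 3: running sum 3 < 70
add 10: running sum 13 < 70
add 6: running sum 19 < 70
add 9: running sum 28 < 70
add 2: running sum 30 < 70
add 2: running sum 32 < 70
add 6: running sum 38 < 70
add 5: running sum 43 < 70
add 4: running sum 47 < 70
add 8: running sum 55 < 70
add 11: running sum 66 < 70
add 1: running sum 67 < 70
add 9: shortest ending here [10, 6, 9, 2, 2, 6, 5, 4, 8, 11, 1, 9] sum 73, len 12
add 8: shortest ending here [6, 9, 2, 2, 6, 5, 4, 8, 11, 1, 9, 8] sum 71, len 12
Shortest qualifying length: 12.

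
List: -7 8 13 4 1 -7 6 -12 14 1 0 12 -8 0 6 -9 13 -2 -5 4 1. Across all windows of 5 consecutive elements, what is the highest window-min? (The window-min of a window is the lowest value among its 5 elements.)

-5

Window mins for each of the 17 positions:
[-7, 8, 13, 4, 1] → min -7
[8, 13, 4, 1, -7] → min -7
[13, 4, 1, -7, 6] → min -7
[4, 1, -7, 6, -12] → min -12
[1, -7, 6, -12, 14] → min -12
[-7, 6, -12, 14, 1] → min -12
[6, -12, 14, 1, 0] → min -12
[-12, 14, 1, 0, 12] → min -12
[14, 1, 0, 12, -8] → min -8
[1, 0, 12, -8, 0] → min -8
[0, 12, -8, 0, 6] → min -8
[12, -8, 0, 6, -9] → min -9
[-8, 0, 6, -9, 13] → min -9
[0, 6, -9, 13, -2] → min -9
[6, -9, 13, -2, -5] → min -9
[-9, 13, -2, -5, 4] → min -9
[13, -2, -5, 4, 1] → min -5
Highest of these is -5.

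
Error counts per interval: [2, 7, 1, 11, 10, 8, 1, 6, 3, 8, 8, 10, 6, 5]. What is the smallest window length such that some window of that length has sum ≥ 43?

add 2: running sum 2 < 43
add 7: running sum 9 < 43
add 1: running sum 10 < 43
add 11: running sum 21 < 43
add 10: running sum 31 < 43
add 8: running sum 39 < 43
add 1: running sum 40 < 43
end 7: [7, 1, 11, 10, 8, 1, 6] sum 44, len 7
end 8: [7, 1, 11, 10, 8, 1, 6, 3] sum 47, len 8
end 9: [11, 10, 8, 1, 6, 3, 8] sum 47, len 7
end 10: [10, 8, 1, 6, 3, 8, 8] sum 44, len 7
end 11: [8, 1, 6, 3, 8, 8, 10] sum 44, len 7
end 12: [8, 1, 6, 3, 8, 8, 10, 6] sum 50, len 8
end 13: [6, 3, 8, 8, 10, 6, 5] sum 46, len 7
Shortest qualifying length: 7.

7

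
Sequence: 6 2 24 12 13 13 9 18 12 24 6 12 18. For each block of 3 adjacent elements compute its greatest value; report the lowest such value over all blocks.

13

[6, 2, 24] → max 24
[2, 24, 12] → max 24
[24, 12, 13] → max 24
[12, 13, 13] → max 13
[13, 13, 9] → max 13
[13, 9, 18] → max 18
[9, 18, 12] → max 18
[18, 12, 24] → max 24
[12, 24, 6] → max 24
[24, 6, 12] → max 24
[6, 12, 18] → max 18
Lowest of these is 13.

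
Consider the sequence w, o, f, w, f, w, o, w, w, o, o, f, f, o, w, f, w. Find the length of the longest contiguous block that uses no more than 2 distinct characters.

6

[w] 1 distinct, len 1
[w, o] 2 distinct, len 2
[o, f] 2 distinct, len 2
[f, w] 2 distinct, len 2
[f, w, f] 2 distinct, len 3
[f, w, f, w] 2 distinct, len 4
[w, o] 2 distinct, len 2
[w, o, w] 2 distinct, len 3
[w, o, w, w] 2 distinct, len 4
[w, o, w, w, o] 2 distinct, len 5
[w, o, w, w, o, o] 2 distinct, len 6
[o, o, f] 2 distinct, len 3
[o, o, f, f] 2 distinct, len 4
[o, o, f, f, o] 2 distinct, len 5
[o, w] 2 distinct, len 2
[w, f] 2 distinct, len 2
[w, f, w] 2 distinct, len 3
Longest length with ≤2 distinct: 6.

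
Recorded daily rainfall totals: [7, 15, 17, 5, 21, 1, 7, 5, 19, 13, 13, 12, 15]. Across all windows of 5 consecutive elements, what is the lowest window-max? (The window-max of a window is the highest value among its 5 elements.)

Each size-5 window and its max:
(7, 15, 17, 5, 21) → max 21
(15, 17, 5, 21, 1) → max 21
(17, 5, 21, 1, 7) → max 21
(5, 21, 1, 7, 5) → max 21
(21, 1, 7, 5, 19) → max 21
(1, 7, 5, 19, 13) → max 19
(7, 5, 19, 13, 13) → max 19
(5, 19, 13, 13, 12) → max 19
(19, 13, 13, 12, 15) → max 19
Lowest of these is 19.

19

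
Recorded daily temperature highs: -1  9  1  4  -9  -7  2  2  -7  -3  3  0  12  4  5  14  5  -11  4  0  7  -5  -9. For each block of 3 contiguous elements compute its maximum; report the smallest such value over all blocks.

2

[-1, 9, 1] → max 9
[9, 1, 4] → max 9
[1, 4, -9] → max 4
[4, -9, -7] → max 4
[-9, -7, 2] → max 2
[-7, 2, 2] → max 2
[2, 2, -7] → max 2
[2, -7, -3] → max 2
[-7, -3, 3] → max 3
[-3, 3, 0] → max 3
[3, 0, 12] → max 12
[0, 12, 4] → max 12
[12, 4, 5] → max 12
[4, 5, 14] → max 14
[5, 14, 5] → max 14
[14, 5, -11] → max 14
[5, -11, 4] → max 5
[-11, 4, 0] → max 4
[4, 0, 7] → max 7
[0, 7, -5] → max 7
[7, -5, -9] → max 7
Smallest of these is 2.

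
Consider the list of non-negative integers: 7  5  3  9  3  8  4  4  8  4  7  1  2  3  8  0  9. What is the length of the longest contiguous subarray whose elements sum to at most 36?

Extend to the right; shrink from the left whenever the sum exceeds 36:
add 7: [7] sum 7, len 1
add 5: [7, 5] sum 12, len 2
add 3: [7, 5, 3] sum 15, len 3
add 9: [7, 5, 3, 9] sum 24, len 4
add 3: [7, 5, 3, 9, 3] sum 27, len 5
add 8: [7, 5, 3, 9, 3, 8] sum 35, len 6
add 4: [5, 3, 9, 3, 8, 4] sum 32, len 6
add 4: [5, 3, 9, 3, 8, 4, 4] sum 36, len 7
add 8: [9, 3, 8, 4, 4, 8] sum 36, len 6
add 4: [3, 8, 4, 4, 8, 4] sum 31, len 6
add 7: [8, 4, 4, 8, 4, 7] sum 35, len 6
add 1: [8, 4, 4, 8, 4, 7, 1] sum 36, len 7
add 2: [4, 4, 8, 4, 7, 1, 2] sum 30, len 7
add 3: [4, 4, 8, 4, 7, 1, 2, 3] sum 33, len 8
add 8: [8, 4, 7, 1, 2, 3, 8] sum 33, len 7
add 0: [8, 4, 7, 1, 2, 3, 8, 0] sum 33, len 8
add 9: [4, 7, 1, 2, 3, 8, 0, 9] sum 34, len 8
Longest length seen: 8.

8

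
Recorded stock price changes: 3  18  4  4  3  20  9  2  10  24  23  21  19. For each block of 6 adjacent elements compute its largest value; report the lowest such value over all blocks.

[3, 18, 4, 4, 3, 20] → max 20
[18, 4, 4, 3, 20, 9] → max 20
[4, 4, 3, 20, 9, 2] → max 20
[4, 3, 20, 9, 2, 10] → max 20
[3, 20, 9, 2, 10, 24] → max 24
[20, 9, 2, 10, 24, 23] → max 24
[9, 2, 10, 24, 23, 21] → max 24
[2, 10, 24, 23, 21, 19] → max 24
Lowest of these is 20.

20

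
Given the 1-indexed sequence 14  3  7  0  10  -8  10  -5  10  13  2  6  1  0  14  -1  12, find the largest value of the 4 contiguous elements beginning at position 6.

10

Elements at indices 6..9: -8, 10, -5, 10
max(-8, 10, -5, 10) = 10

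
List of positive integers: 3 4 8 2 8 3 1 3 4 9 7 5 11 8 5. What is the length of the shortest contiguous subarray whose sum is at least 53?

9

add 3: running sum 3 < 53
add 4: running sum 7 < 53
add 8: running sum 15 < 53
add 2: running sum 17 < 53
add 8: running sum 25 < 53
add 3: running sum 28 < 53
add 1: running sum 29 < 53
add 3: running sum 32 < 53
add 4: running sum 36 < 53
add 9: running sum 45 < 53
add 7: running sum 52 < 53
end 11: [4, 8, 2, 8, 3, 1, 3, 4, 9, 7, 5] sum 54, len 11
end 12: [2, 8, 3, 1, 3, 4, 9, 7, 5, 11] sum 53, len 10
end 13: [8, 3, 1, 3, 4, 9, 7, 5, 11, 8] sum 59, len 10
end 14: [1, 3, 4, 9, 7, 5, 11, 8, 5] sum 53, len 9
Shortest qualifying length: 9.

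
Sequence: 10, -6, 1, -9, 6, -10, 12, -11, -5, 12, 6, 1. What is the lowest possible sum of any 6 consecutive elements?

Window sums for each of the 7 positions:
[10, -6, 1, -9, 6, -10] → sum -8
[-6, 1, -9, 6, -10, 12] → sum -6
[1, -9, 6, -10, 12, -11] → sum -11
[-9, 6, -10, 12, -11, -5] → sum -17
[6, -10, 12, -11, -5, 12] → sum 4
[-10, 12, -11, -5, 12, 6] → sum 4
[12, -11, -5, 12, 6, 1] → sum 15
Lowest of these is -17.

-17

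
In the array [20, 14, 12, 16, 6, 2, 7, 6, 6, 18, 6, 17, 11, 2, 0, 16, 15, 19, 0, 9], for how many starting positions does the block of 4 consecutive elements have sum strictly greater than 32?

12

(20, 14, 12, 16) → sum 62  > 32 ✓
(14, 12, 16, 6) → sum 48  > 32 ✓
(12, 16, 6, 2) → sum 36  > 32 ✓
(16, 6, 2, 7) → sum 31
(6, 2, 7, 6) → sum 21
(2, 7, 6, 6) → sum 21
(7, 6, 6, 18) → sum 37  > 32 ✓
(6, 6, 18, 6) → sum 36  > 32 ✓
(6, 18, 6, 17) → sum 47  > 32 ✓
(18, 6, 17, 11) → sum 52  > 32 ✓
(6, 17, 11, 2) → sum 36  > 32 ✓
(17, 11, 2, 0) → sum 30
(11, 2, 0, 16) → sum 29
(2, 0, 16, 15) → sum 33  > 32 ✓
(0, 16, 15, 19) → sum 50  > 32 ✓
(16, 15, 19, 0) → sum 50  > 32 ✓
(15, 19, 0, 9) → sum 43  > 32 ✓
12 windows satisfy the condition.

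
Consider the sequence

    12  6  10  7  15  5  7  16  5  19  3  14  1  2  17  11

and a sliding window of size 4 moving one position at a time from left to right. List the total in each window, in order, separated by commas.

35, 38, 37, 34, 43, 33, 47, 43, 41, 37, 20, 34, 31

Sliding a size-4 window across the 16 values:
12 6 10 7 → sum 35
6 10 7 15 → sum 38
10 7 15 5 → sum 37
7 15 5 7 → sum 34
15 5 7 16 → sum 43
5 7 16 5 → sum 33
7 16 5 19 → sum 47
16 5 19 3 → sum 43
5 19 3 14 → sum 41
19 3 14 1 → sum 37
3 14 1 2 → sum 20
14 1 2 17 → sum 34
1 2 17 11 → sum 31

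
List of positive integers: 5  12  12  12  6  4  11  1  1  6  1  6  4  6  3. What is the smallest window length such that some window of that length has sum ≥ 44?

add 5: running sum 5 < 44
add 12: running sum 17 < 44
add 12: running sum 29 < 44
add 12: running sum 41 < 44
add 6: shortest ending here [5, 12, 12, 12, 6] sum 47, len 5
add 4: shortest ending here [12, 12, 12, 6, 4] sum 46, len 5
add 11: shortest ending here [12, 12, 6, 4, 11] sum 45, len 5
add 1: shortest ending here [12, 12, 6, 4, 11, 1] sum 46, len 6
add 1: shortest ending here [12, 12, 6, 4, 11, 1, 1] sum 47, len 7
add 6: shortest ending here [12, 12, 6, 4, 11, 1, 1, 6] sum 53, len 8
add 1: shortest ending here [12, 12, 6, 4, 11, 1, 1, 6, 1] sum 54, len 9
add 6: shortest ending here [12, 6, 4, 11, 1, 1, 6, 1, 6] sum 48, len 9
add 4: shortest ending here [12, 6, 4, 11, 1, 1, 6, 1, 6, 4] sum 52, len 10
add 6: shortest ending here [6, 4, 11, 1, 1, 6, 1, 6, 4, 6] sum 46, len 10
add 3: shortest ending here [6, 4, 11, 1, 1, 6, 1, 6, 4, 6, 3] sum 49, len 11
Shortest qualifying length: 5.

5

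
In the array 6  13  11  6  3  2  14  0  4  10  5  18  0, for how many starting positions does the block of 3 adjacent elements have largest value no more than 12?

6 13 11 → max 13
13 11 6 → max 13
11 6 3 → max 11  ≤ 12 ✓
6 3 2 → max 6  ≤ 12 ✓
3 2 14 → max 14
2 14 0 → max 14
14 0 4 → max 14
0 4 10 → max 10  ≤ 12 ✓
4 10 5 → max 10  ≤ 12 ✓
10 5 18 → max 18
5 18 0 → max 18
4 windows satisfy the condition.

4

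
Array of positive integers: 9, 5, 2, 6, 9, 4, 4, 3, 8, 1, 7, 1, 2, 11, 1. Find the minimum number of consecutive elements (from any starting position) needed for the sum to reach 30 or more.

5

Extend right; whenever the sum reaches 30, record the length and shrink from the left:
add 9: running sum 9 < 30
add 5: running sum 14 < 30
add 2: running sum 16 < 30
add 6: running sum 22 < 30
end 4: [9, 5, 2, 6, 9] sum 31, len 5
end 5: [9, 5, 2, 6, 9, 4] sum 35, len 6
end 6: [5, 2, 6, 9, 4, 4] sum 30, len 6
end 7: [5, 2, 6, 9, 4, 4, 3] sum 33, len 7
end 8: [6, 9, 4, 4, 3, 8] sum 34, len 6
end 9: [6, 9, 4, 4, 3, 8, 1] sum 35, len 7
end 10: [9, 4, 4, 3, 8, 1, 7] sum 36, len 7
end 11: [9, 4, 4, 3, 8, 1, 7, 1] sum 37, len 8
end 12: [4, 4, 3, 8, 1, 7, 1, 2] sum 30, len 8
end 13: [8, 1, 7, 1, 2, 11] sum 30, len 6
end 14: [8, 1, 7, 1, 2, 11, 1] sum 31, len 7
Shortest qualifying length: 5.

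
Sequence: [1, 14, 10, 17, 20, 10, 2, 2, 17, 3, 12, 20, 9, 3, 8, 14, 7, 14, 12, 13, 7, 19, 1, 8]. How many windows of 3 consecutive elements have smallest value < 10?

18

[1, 14, 10] → min 1  < 10 ✓
[14, 10, 17] → min 10
[10, 17, 20] → min 10
[17, 20, 10] → min 10
[20, 10, 2] → min 2  < 10 ✓
[10, 2, 2] → min 2  < 10 ✓
[2, 2, 17] → min 2  < 10 ✓
[2, 17, 3] → min 2  < 10 ✓
[17, 3, 12] → min 3  < 10 ✓
[3, 12, 20] → min 3  < 10 ✓
[12, 20, 9] → min 9  < 10 ✓
[20, 9, 3] → min 3  < 10 ✓
[9, 3, 8] → min 3  < 10 ✓
[3, 8, 14] → min 3  < 10 ✓
[8, 14, 7] → min 7  < 10 ✓
[14, 7, 14] → min 7  < 10 ✓
[7, 14, 12] → min 7  < 10 ✓
[14, 12, 13] → min 12
[12, 13, 7] → min 7  < 10 ✓
[13, 7, 19] → min 7  < 10 ✓
[7, 19, 1] → min 1  < 10 ✓
[19, 1, 8] → min 1  < 10 ✓
18 windows satisfy the condition.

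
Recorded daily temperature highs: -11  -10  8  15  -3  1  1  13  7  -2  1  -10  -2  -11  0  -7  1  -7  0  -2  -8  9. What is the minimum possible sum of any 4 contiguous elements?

-23

-11 -10 8 15 → sum 2
-10 8 15 -3 → sum 10
8 15 -3 1 → sum 21
15 -3 1 1 → sum 14
-3 1 1 13 → sum 12
1 1 13 7 → sum 22
1 13 7 -2 → sum 19
13 7 -2 1 → sum 19
7 -2 1 -10 → sum -4
-2 1 -10 -2 → sum -13
1 -10 -2 -11 → sum -22
-10 -2 -11 0 → sum -23
-2 -11 0 -7 → sum -20
-11 0 -7 1 → sum -17
0 -7 1 -7 → sum -13
-7 1 -7 0 → sum -13
1 -7 0 -2 → sum -8
-7 0 -2 -8 → sum -17
0 -2 -8 9 → sum -1
Minimum of these is -23.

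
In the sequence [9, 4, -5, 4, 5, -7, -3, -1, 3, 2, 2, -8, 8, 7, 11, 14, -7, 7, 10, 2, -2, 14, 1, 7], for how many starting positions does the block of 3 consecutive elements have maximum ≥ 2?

21

9 4 -5 → max 9  ≥ 2 ✓
4 -5 4 → max 4  ≥ 2 ✓
-5 4 5 → max 5  ≥ 2 ✓
4 5 -7 → max 5  ≥ 2 ✓
5 -7 -3 → max 5  ≥ 2 ✓
-7 -3 -1 → max -1
-3 -1 3 → max 3  ≥ 2 ✓
-1 3 2 → max 3  ≥ 2 ✓
3 2 2 → max 3  ≥ 2 ✓
2 2 -8 → max 2  ≥ 2 ✓
2 -8 8 → max 8  ≥ 2 ✓
-8 8 7 → max 8  ≥ 2 ✓
8 7 11 → max 11  ≥ 2 ✓
7 11 14 → max 14  ≥ 2 ✓
11 14 -7 → max 14  ≥ 2 ✓
14 -7 7 → max 14  ≥ 2 ✓
-7 7 10 → max 10  ≥ 2 ✓
7 10 2 → max 10  ≥ 2 ✓
10 2 -2 → max 10  ≥ 2 ✓
2 -2 14 → max 14  ≥ 2 ✓
-2 14 1 → max 14  ≥ 2 ✓
14 1 7 → max 14  ≥ 2 ✓
21 windows satisfy the condition.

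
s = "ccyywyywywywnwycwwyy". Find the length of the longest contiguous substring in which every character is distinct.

add c: [c] len 1
add c (repeat c, move left end past it): [c] len 1
add y: [c, y] len 2
add y (repeat y, move left end past it): [y] len 1
add w: [y, w] len 2
add y (repeat y, move left end past it): [w, y] len 2
add y (repeat y, move left end past it): [y] len 1
add w: [y, w] len 2
add y (repeat y, move left end past it): [w, y] len 2
add w (repeat w, move left end past it): [y, w] len 2
add y (repeat y, move left end past it): [w, y] len 2
add w (repeat w, move left end past it): [y, w] len 2
add n: [y, w, n] len 3
add w (repeat w, move left end past it): [n, w] len 2
add y: [n, w, y] len 3
add c: [n, w, y, c] len 4
add w (repeat w, move left end past it): [y, c, w] len 3
add w (repeat w, move left end past it): [w] len 1
add y: [w, y] len 2
add y (repeat y, move left end past it): [y] len 1
Longest all-distinct length: 4.

4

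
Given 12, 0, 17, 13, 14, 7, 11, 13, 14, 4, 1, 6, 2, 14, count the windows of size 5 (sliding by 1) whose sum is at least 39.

7

(12, 0, 17, 13, 14) → sum 56  ≥ 39 ✓
(0, 17, 13, 14, 7) → sum 51  ≥ 39 ✓
(17, 13, 14, 7, 11) → sum 62  ≥ 39 ✓
(13, 14, 7, 11, 13) → sum 58  ≥ 39 ✓
(14, 7, 11, 13, 14) → sum 59  ≥ 39 ✓
(7, 11, 13, 14, 4) → sum 49  ≥ 39 ✓
(11, 13, 14, 4, 1) → sum 43  ≥ 39 ✓
(13, 14, 4, 1, 6) → sum 38
(14, 4, 1, 6, 2) → sum 27
(4, 1, 6, 2, 14) → sum 27
7 windows satisfy the condition.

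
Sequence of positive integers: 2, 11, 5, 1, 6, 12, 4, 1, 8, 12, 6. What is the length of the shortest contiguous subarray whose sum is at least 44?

7

add 2: running sum 2 < 44
add 11: running sum 13 < 44
add 5: running sum 18 < 44
add 1: running sum 19 < 44
add 6: running sum 25 < 44
add 12: running sum 37 < 44
add 4: running sum 41 < 44
add 1: running sum 42 < 44
end 8: [11, 5, 1, 6, 12, 4, 1, 8] sum 48, len 8
end 9: [1, 6, 12, 4, 1, 8, 12] sum 44, len 7
end 10: [6, 12, 4, 1, 8, 12, 6] sum 49, len 7
Shortest qualifying length: 7.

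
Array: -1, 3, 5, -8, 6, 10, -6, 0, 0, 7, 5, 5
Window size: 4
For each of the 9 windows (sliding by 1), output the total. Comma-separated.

-1 3 5 -8 → sum -1
3 5 -8 6 → sum 6
5 -8 6 10 → sum 13
-8 6 10 -6 → sum 2
6 10 -6 0 → sum 10
10 -6 0 0 → sum 4
-6 0 0 7 → sum 1
0 0 7 5 → sum 12
0 7 5 5 → sum 17

-1, 6, 13, 2, 10, 4, 1, 12, 17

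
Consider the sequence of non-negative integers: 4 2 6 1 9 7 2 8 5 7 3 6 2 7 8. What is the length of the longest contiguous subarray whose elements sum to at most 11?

add 4: [4] sum 4, len 1
add 2: [4, 2] sum 6, len 2
add 6: [2, 6] sum 8, len 2
add 1: [2, 6, 1] sum 9, len 3
add 9: [1, 9] sum 10, len 2
add 7: [7] sum 7, len 1
add 2: [7, 2] sum 9, len 2
add 8: [2, 8] sum 10, len 2
add 5: [5] sum 5, len 1
add 7: [7] sum 7, len 1
add 3: [7, 3] sum 10, len 2
add 6: [3, 6] sum 9, len 2
add 2: [3, 6, 2] sum 11, len 3
add 7: [2, 7] sum 9, len 2
add 8: [8] sum 8, len 1
Longest length seen: 3.

3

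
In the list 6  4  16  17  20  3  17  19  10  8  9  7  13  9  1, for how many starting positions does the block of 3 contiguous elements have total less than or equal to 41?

11

6 4 16 → sum 26  ≤ 41 ✓
4 16 17 → sum 37  ≤ 41 ✓
16 17 20 → sum 53
17 20 3 → sum 40  ≤ 41 ✓
20 3 17 → sum 40  ≤ 41 ✓
3 17 19 → sum 39  ≤ 41 ✓
17 19 10 → sum 46
19 10 8 → sum 37  ≤ 41 ✓
10 8 9 → sum 27  ≤ 41 ✓
8 9 7 → sum 24  ≤ 41 ✓
9 7 13 → sum 29  ≤ 41 ✓
7 13 9 → sum 29  ≤ 41 ✓
13 9 1 → sum 23  ≤ 41 ✓
11 windows satisfy the condition.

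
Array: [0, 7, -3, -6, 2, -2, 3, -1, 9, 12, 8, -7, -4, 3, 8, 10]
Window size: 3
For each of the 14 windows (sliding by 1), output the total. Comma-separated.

4, -2, -7, -6, 3, 0, 11, 20, 29, 13, -3, -8, 7, 21

(0, 7, -3) → sum 4
(7, -3, -6) → sum -2
(-3, -6, 2) → sum -7
(-6, 2, -2) → sum -6
(2, -2, 3) → sum 3
(-2, 3, -1) → sum 0
(3, -1, 9) → sum 11
(-1, 9, 12) → sum 20
(9, 12, 8) → sum 29
(12, 8, -7) → sum 13
(8, -7, -4) → sum -3
(-7, -4, 3) → sum -8
(-4, 3, 8) → sum 7
(3, 8, 10) → sum 21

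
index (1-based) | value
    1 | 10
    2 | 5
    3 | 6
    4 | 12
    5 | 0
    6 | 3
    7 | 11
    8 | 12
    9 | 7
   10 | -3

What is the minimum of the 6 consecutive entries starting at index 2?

Elements at indices 2..7: 5, 6, 12, 0, 3, 11
min(5, 6, 12, 0, 3, 11) = 0

0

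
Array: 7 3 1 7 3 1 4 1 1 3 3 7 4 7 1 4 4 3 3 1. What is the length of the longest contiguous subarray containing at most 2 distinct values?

add 7: window [7] (1 distinct), len 1
add 3: window [7, 3] (2 distinct), len 2
add 1: window [3, 1] (2 distinct), len 2
add 7: window [1, 7] (2 distinct), len 2
add 3: window [7, 3] (2 distinct), len 2
add 1: window [3, 1] (2 distinct), len 2
add 4: window [1, 4] (2 distinct), len 2
add 1: window [1, 4, 1] (2 distinct), len 3
add 1: window [1, 4, 1, 1] (2 distinct), len 4
add 3: window [1, 1, 3] (2 distinct), len 3
add 3: window [1, 1, 3, 3] (2 distinct), len 4
add 7: window [3, 3, 7] (2 distinct), len 3
add 4: window [7, 4] (2 distinct), len 2
add 7: window [7, 4, 7] (2 distinct), len 3
add 1: window [7, 1] (2 distinct), len 2
add 4: window [1, 4] (2 distinct), len 2
add 4: window [1, 4, 4] (2 distinct), len 3
add 3: window [4, 4, 3] (2 distinct), len 3
add 3: window [4, 4, 3, 3] (2 distinct), len 4
add 1: window [3, 3, 1] (2 distinct), len 3
Longest length with ≤2 distinct: 4.

4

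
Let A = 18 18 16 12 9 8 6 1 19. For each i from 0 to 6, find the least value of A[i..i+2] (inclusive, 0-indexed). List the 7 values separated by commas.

16, 12, 9, 8, 6, 1, 1

Sliding a size-3 window across the 9 values:
[18, 18, 16] → min 16
[18, 16, 12] → min 12
[16, 12, 9] → min 9
[12, 9, 8] → min 8
[9, 8, 6] → min 6
[8, 6, 1] → min 1
[6, 1, 19] → min 1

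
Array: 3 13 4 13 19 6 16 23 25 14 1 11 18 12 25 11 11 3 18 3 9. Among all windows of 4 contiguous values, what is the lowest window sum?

33

[3, 13, 4, 13] → sum 33
[13, 4, 13, 19] → sum 49
[4, 13, 19, 6] → sum 42
[13, 19, 6, 16] → sum 54
[19, 6, 16, 23] → sum 64
[6, 16, 23, 25] → sum 70
[16, 23, 25, 14] → sum 78
[23, 25, 14, 1] → sum 63
[25, 14, 1, 11] → sum 51
[14, 1, 11, 18] → sum 44
[1, 11, 18, 12] → sum 42
[11, 18, 12, 25] → sum 66
[18, 12, 25, 11] → sum 66
[12, 25, 11, 11] → sum 59
[25, 11, 11, 3] → sum 50
[11, 11, 3, 18] → sum 43
[11, 3, 18, 3] → sum 35
[3, 18, 3, 9] → sum 33
Lowest of these is 33.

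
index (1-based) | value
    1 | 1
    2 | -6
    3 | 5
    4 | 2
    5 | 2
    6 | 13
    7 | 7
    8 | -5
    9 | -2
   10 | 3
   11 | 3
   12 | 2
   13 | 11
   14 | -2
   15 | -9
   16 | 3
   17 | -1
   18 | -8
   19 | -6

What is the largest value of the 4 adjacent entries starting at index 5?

Elements at indices 5..8: 2, 13, 7, -5
max(2, 13, 7, -5) = 13

13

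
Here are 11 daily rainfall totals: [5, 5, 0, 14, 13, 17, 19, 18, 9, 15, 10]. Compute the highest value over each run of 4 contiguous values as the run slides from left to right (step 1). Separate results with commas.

5 5 0 14 → max 14
5 0 14 13 → max 14
0 14 13 17 → max 17
14 13 17 19 → max 19
13 17 19 18 → max 19
17 19 18 9 → max 19
19 18 9 15 → max 19
18 9 15 10 → max 18

14, 14, 17, 19, 19, 19, 19, 18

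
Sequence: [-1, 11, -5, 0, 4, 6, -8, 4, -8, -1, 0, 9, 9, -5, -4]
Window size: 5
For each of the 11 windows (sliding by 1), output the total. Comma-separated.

[-1, 11, -5, 0, 4] → sum 9
[11, -5, 0, 4, 6] → sum 16
[-5, 0, 4, 6, -8] → sum -3
[0, 4, 6, -8, 4] → sum 6
[4, 6, -8, 4, -8] → sum -2
[6, -8, 4, -8, -1] → sum -7
[-8, 4, -8, -1, 0] → sum -13
[4, -8, -1, 0, 9] → sum 4
[-8, -1, 0, 9, 9] → sum 9
[-1, 0, 9, 9, -5] → sum 12
[0, 9, 9, -5, -4] → sum 9

9, 16, -3, 6, -2, -7, -13, 4, 9, 12, 9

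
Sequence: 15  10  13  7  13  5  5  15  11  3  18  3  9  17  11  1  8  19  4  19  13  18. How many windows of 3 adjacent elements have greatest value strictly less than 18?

12

[15, 10, 13] → max 15  < 18 ✓
[10, 13, 7] → max 13  < 18 ✓
[13, 7, 13] → max 13  < 18 ✓
[7, 13, 5] → max 13  < 18 ✓
[13, 5, 5] → max 13  < 18 ✓
[5, 5, 15] → max 15  < 18 ✓
[5, 15, 11] → max 15  < 18 ✓
[15, 11, 3] → max 15  < 18 ✓
[11, 3, 18] → max 18
[3, 18, 3] → max 18
[18, 3, 9] → max 18
[3, 9, 17] → max 17  < 18 ✓
[9, 17, 11] → max 17  < 18 ✓
[17, 11, 1] → max 17  < 18 ✓
[11, 1, 8] → max 11  < 18 ✓
[1, 8, 19] → max 19
[8, 19, 4] → max 19
[19, 4, 19] → max 19
[4, 19, 13] → max 19
[19, 13, 18] → max 19
12 windows satisfy the condition.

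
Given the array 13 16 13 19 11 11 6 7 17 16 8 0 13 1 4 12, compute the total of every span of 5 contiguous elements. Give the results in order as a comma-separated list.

Sliding a size-5 window across the 16 values:
[13, 16, 13, 19, 11] → sum 72
[16, 13, 19, 11, 11] → sum 70
[13, 19, 11, 11, 6] → sum 60
[19, 11, 11, 6, 7] → sum 54
[11, 11, 6, 7, 17] → sum 52
[11, 6, 7, 17, 16] → sum 57
[6, 7, 17, 16, 8] → sum 54
[7, 17, 16, 8, 0] → sum 48
[17, 16, 8, 0, 13] → sum 54
[16, 8, 0, 13, 1] → sum 38
[8, 0, 13, 1, 4] → sum 26
[0, 13, 1, 4, 12] → sum 30

72, 70, 60, 54, 52, 57, 54, 48, 54, 38, 26, 30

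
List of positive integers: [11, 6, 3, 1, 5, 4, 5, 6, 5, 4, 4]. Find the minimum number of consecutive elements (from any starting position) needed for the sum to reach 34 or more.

7

Extend right; whenever the sum reaches 34, record the length and shrink from the left:
add 11: running sum 11 < 34
add 6: running sum 17 < 34
add 3: running sum 20 < 34
add 1: running sum 21 < 34
add 5: running sum 26 < 34
add 4: running sum 30 < 34
end 6: [11, 6, 3, 1, 5, 4, 5] sum 35, len 7
end 7: [11, 6, 3, 1, 5, 4, 5, 6] sum 41, len 8
end 8: [6, 3, 1, 5, 4, 5, 6, 5] sum 35, len 8
end 9: [6, 3, 1, 5, 4, 5, 6, 5, 4] sum 39, len 9
end 10: [1, 5, 4, 5, 6, 5, 4, 4] sum 34, len 8
Shortest qualifying length: 7.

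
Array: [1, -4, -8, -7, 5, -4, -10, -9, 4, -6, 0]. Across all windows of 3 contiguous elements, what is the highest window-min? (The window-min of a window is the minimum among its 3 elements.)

-6

(1, -4, -8) → min -8
(-4, -8, -7) → min -8
(-8, -7, 5) → min -8
(-7, 5, -4) → min -7
(5, -4, -10) → min -10
(-4, -10, -9) → min -10
(-10, -9, 4) → min -10
(-9, 4, -6) → min -9
(4, -6, 0) → min -6
Highest of these is -6.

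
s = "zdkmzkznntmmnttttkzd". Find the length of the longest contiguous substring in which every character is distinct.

4

[z] len 1
[z, d] len 2
[z, d, k] len 3
[z, d, k, m] len 4
[d, k, m, z] len 4
[m, z, k] len 3
[k, z] len 2
[k, z, n] len 3
[n] len 1
[n, t] len 2
[n, t, m] len 3
[m] len 1
[m, n] len 2
[m, n, t] len 3
[t] len 1
[t] len 1
[t] len 1
[t, k] len 2
[t, k, z] len 3
[t, k, z, d] len 4
Longest all-distinct length: 4.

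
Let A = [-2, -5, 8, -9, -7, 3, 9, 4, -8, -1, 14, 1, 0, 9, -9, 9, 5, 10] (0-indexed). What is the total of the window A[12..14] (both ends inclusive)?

0

Elements at indices 12..14: 0, 9, -9
sum(0, 9, -9) = 0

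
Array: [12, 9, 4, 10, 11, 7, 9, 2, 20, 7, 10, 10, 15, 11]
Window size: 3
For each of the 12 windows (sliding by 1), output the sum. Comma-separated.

25, 23, 25, 28, 27, 18, 31, 29, 37, 27, 35, 36

[12, 9, 4] → sum 25
[9, 4, 10] → sum 23
[4, 10, 11] → sum 25
[10, 11, 7] → sum 28
[11, 7, 9] → sum 27
[7, 9, 2] → sum 18
[9, 2, 20] → sum 31
[2, 20, 7] → sum 29
[20, 7, 10] → sum 37
[7, 10, 10] → sum 27
[10, 10, 15] → sum 35
[10, 15, 11] → sum 36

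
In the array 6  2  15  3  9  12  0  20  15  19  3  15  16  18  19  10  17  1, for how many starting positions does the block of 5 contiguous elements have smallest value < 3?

8

[6, 2, 15, 3, 9] → min 2  < 3 ✓
[2, 15, 3, 9, 12] → min 2  < 3 ✓
[15, 3, 9, 12, 0] → min 0  < 3 ✓
[3, 9, 12, 0, 20] → min 0  < 3 ✓
[9, 12, 0, 20, 15] → min 0  < 3 ✓
[12, 0, 20, 15, 19] → min 0  < 3 ✓
[0, 20, 15, 19, 3] → min 0  < 3 ✓
[20, 15, 19, 3, 15] → min 3
[15, 19, 3, 15, 16] → min 3
[19, 3, 15, 16, 18] → min 3
[3, 15, 16, 18, 19] → min 3
[15, 16, 18, 19, 10] → min 10
[16, 18, 19, 10, 17] → min 10
[18, 19, 10, 17, 1] → min 1  < 3 ✓
8 windows satisfy the condition.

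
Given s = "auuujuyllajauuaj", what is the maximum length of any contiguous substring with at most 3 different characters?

7

[a] 1 distinct, len 1
[a, u] 2 distinct, len 2
[a, u, u] 2 distinct, len 3
[a, u, u, u] 2 distinct, len 4
[a, u, u, u, j] 3 distinct, len 5
[a, u, u, u, j, u] 3 distinct, len 6
[u, u, u, j, u, y] 3 distinct, len 6
[u, y, l] 3 distinct, len 3
[u, y, l, l] 3 distinct, len 4
[y, l, l, a] 3 distinct, len 4
[l, l, a, j] 3 distinct, len 4
[l, l, a, j, a] 3 distinct, len 5
[a, j, a, u] 3 distinct, len 4
[a, j, a, u, u] 3 distinct, len 5
[a, j, a, u, u, a] 3 distinct, len 6
[a, j, a, u, u, a, j] 3 distinct, len 7
Longest length with ≤3 distinct: 7.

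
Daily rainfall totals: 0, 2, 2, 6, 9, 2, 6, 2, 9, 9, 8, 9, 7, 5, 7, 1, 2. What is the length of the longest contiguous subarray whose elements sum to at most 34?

8

[0] sum 0 len 1
[0, 2] sum 2 len 2
[0, 2, 2] sum 4 len 3
[0, 2, 2, 6] sum 10 len 4
[0, 2, 2, 6, 9] sum 19 len 5
[0, 2, 2, 6, 9, 2] sum 21 len 6
[0, 2, 2, 6, 9, 2, 6] sum 27 len 7
[0, 2, 2, 6, 9, 2, 6, 2] sum 29 len 8
[6, 9, 2, 6, 2, 9] sum 34 len 6
[2, 6, 2, 9, 9] sum 28 len 5
[6, 2, 9, 9, 8] sum 34 len 5
[9, 8, 9] sum 26 len 3
[9, 8, 9, 7] sum 33 len 4
[8, 9, 7, 5] sum 29 len 4
[9, 7, 5, 7] sum 28 len 4
[9, 7, 5, 7, 1] sum 29 len 5
[9, 7, 5, 7, 1, 2] sum 31 len 6
Longest length seen: 8.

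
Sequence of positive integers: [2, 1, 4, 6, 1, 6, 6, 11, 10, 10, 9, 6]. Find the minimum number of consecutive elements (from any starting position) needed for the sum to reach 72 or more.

add 2: running sum 2 < 72
add 1: running sum 3 < 72
add 4: running sum 7 < 72
add 6: running sum 13 < 72
add 1: running sum 14 < 72
add 6: running sum 20 < 72
add 6: running sum 26 < 72
add 11: running sum 37 < 72
add 10: running sum 47 < 72
add 10: running sum 57 < 72
add 9: running sum 66 < 72
add 6: shortest ending here [2, 1, 4, 6, 1, 6, 6, 11, 10, 10, 9, 6] sum 72, len 12
Shortest qualifying length: 12.

12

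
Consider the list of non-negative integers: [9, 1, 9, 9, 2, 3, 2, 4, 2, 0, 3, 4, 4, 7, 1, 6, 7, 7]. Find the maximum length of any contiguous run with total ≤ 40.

Extend to the right; shrink from the left whenever the sum exceeds 40:
[9] sum 9 len 1
[9, 1] sum 10 len 2
[9, 1, 9] sum 19 len 3
[9, 1, 9, 9] sum 28 len 4
[9, 1, 9, 9, 2] sum 30 len 5
[9, 1, 9, 9, 2, 3] sum 33 len 6
[9, 1, 9, 9, 2, 3, 2] sum 35 len 7
[9, 1, 9, 9, 2, 3, 2, 4] sum 39 len 8
[1, 9, 9, 2, 3, 2, 4, 2] sum 32 len 8
[1, 9, 9, 2, 3, 2, 4, 2, 0] sum 32 len 9
[1, 9, 9, 2, 3, 2, 4, 2, 0, 3] sum 35 len 10
[1, 9, 9, 2, 3, 2, 4, 2, 0, 3, 4] sum 39 len 11
[9, 2, 3, 2, 4, 2, 0, 3, 4, 4] sum 33 len 10
[9, 2, 3, 2, 4, 2, 0, 3, 4, 4, 7] sum 40 len 11
[2, 3, 2, 4, 2, 0, 3, 4, 4, 7, 1] sum 32 len 11
[2, 3, 2, 4, 2, 0, 3, 4, 4, 7, 1, 6] sum 38 len 12
[2, 4, 2, 0, 3, 4, 4, 7, 1, 6, 7] sum 40 len 11
[0, 3, 4, 4, 7, 1, 6, 7, 7] sum 39 len 9
Longest length seen: 12.

12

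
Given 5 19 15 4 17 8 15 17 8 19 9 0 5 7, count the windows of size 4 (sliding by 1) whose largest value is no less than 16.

5 19 15 4 → max 19  ≥ 16 ✓
19 15 4 17 → max 19  ≥ 16 ✓
15 4 17 8 → max 17  ≥ 16 ✓
4 17 8 15 → max 17  ≥ 16 ✓
17 8 15 17 → max 17  ≥ 16 ✓
8 15 17 8 → max 17  ≥ 16 ✓
15 17 8 19 → max 19  ≥ 16 ✓
17 8 19 9 → max 19  ≥ 16 ✓
8 19 9 0 → max 19  ≥ 16 ✓
19 9 0 5 → max 19  ≥ 16 ✓
9 0 5 7 → max 9
10 windows satisfy the condition.

10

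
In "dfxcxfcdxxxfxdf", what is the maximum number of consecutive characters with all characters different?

4

add d: [d] len 1
add f: [d, f] len 2
add x: [d, f, x] len 3
add c: [d, f, x, c] len 4
add x (repeat x, move left end past it): [c, x] len 2
add f: [c, x, f] len 3
add c (repeat c, move left end past it): [x, f, c] len 3
add d: [x, f, c, d] len 4
add x (repeat x, move left end past it): [f, c, d, x] len 4
add x (repeat x, move left end past it): [x] len 1
add x (repeat x, move left end past it): [x] len 1
add f: [x, f] len 2
add x (repeat x, move left end past it): [f, x] len 2
add d: [f, x, d] len 3
add f (repeat f, move left end past it): [x, d, f] len 3
Longest all-distinct length: 4.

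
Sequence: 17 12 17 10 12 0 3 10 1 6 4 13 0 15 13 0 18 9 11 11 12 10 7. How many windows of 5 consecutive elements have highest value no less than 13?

17 12 17 10 12 → max 17  ≥ 13 ✓
12 17 10 12 0 → max 17  ≥ 13 ✓
17 10 12 0 3 → max 17  ≥ 13 ✓
10 12 0 3 10 → max 12
12 0 3 10 1 → max 12
0 3 10 1 6 → max 10
3 10 1 6 4 → max 10
10 1 6 4 13 → max 13  ≥ 13 ✓
1 6 4 13 0 → max 13  ≥ 13 ✓
6 4 13 0 15 → max 15  ≥ 13 ✓
4 13 0 15 13 → max 15  ≥ 13 ✓
13 0 15 13 0 → max 15  ≥ 13 ✓
0 15 13 0 18 → max 18  ≥ 13 ✓
15 13 0 18 9 → max 18  ≥ 13 ✓
13 0 18 9 11 → max 18  ≥ 13 ✓
0 18 9 11 11 → max 18  ≥ 13 ✓
18 9 11 11 12 → max 18  ≥ 13 ✓
9 11 11 12 10 → max 12
11 11 12 10 7 → max 12
13 windows satisfy the condition.

13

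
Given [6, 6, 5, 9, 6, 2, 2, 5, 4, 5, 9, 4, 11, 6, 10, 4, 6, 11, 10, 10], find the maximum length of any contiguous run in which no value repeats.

add 6: [6] len 1
add 6 (repeat 6, move left end past it): [6] len 1
add 5: [6, 5] len 2
add 9: [6, 5, 9] len 3
add 6 (repeat 6, move left end past it): [5, 9, 6] len 3
add 2: [5, 9, 6, 2] len 4
add 2 (repeat 2, move left end past it): [2] len 1
add 5: [2, 5] len 2
add 4: [2, 5, 4] len 3
add 5 (repeat 5, move left end past it): [4, 5] len 2
add 9: [4, 5, 9] len 3
add 4 (repeat 4, move left end past it): [5, 9, 4] len 3
add 11: [5, 9, 4, 11] len 4
add 6: [5, 9, 4, 11, 6] len 5
add 10: [5, 9, 4, 11, 6, 10] len 6
add 4 (repeat 4, move left end past it): [11, 6, 10, 4] len 4
add 6 (repeat 6, move left end past it): [10, 4, 6] len 3
add 11: [10, 4, 6, 11] len 4
add 10 (repeat 10, move left end past it): [4, 6, 11, 10] len 4
add 10 (repeat 10, move left end past it): [10] len 1
Longest all-distinct length: 6.

6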